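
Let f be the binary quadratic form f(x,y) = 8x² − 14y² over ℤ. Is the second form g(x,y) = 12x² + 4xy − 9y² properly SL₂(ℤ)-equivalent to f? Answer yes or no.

D₁ = 448, D₂ = 448
river cycle of f (length 4): (8, 16, -6), (-6, 20, 2), (2, 20, -6), (-6, 16, 8)
river cycle of g (length 6): (-9, 14, 7), (7, 14, -9), (-9, 4, 12), (12, 20, -1), (-1, 20, 12), (12, 4, -9)
cycles differ ⇒ inequivalent

no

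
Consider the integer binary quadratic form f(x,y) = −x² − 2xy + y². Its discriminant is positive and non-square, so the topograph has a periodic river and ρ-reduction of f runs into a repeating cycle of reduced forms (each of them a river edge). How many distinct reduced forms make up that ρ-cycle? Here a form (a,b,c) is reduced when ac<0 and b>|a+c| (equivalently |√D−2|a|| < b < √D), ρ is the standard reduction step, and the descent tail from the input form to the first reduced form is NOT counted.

D = 8, ⌊√D⌋ = 2
descent: ρ → (1,2,-1)  [lands on river]
river: ρ → (-1,2,1)
ρ-cycle length = 2 (tail of 1 descent step not counted)

2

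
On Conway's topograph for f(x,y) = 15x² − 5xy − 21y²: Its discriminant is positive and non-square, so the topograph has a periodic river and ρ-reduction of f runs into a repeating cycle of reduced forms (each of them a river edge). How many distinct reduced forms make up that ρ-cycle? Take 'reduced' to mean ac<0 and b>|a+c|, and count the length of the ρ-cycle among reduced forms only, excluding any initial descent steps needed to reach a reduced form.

D = 1285, ⌊√D⌋ = 35
descent: ρ → (-21,5,15)
descent: ρ → (15,25,-11)  [lands on river]
river: ρ → (-11,19,21)
river: ρ → (21,23,-9)
river: ρ → (-9,31,9)
river: ρ → (9,23,-21)
river: ρ → (-21,19,11)
river: ρ → (11,25,-15)
river: ρ → (-15,35,1)
river: ρ → (1,35,-15)
river: ρ → (-15,25,11)
river: ρ → (11,19,-21)
river: ρ → (-21,23,9)
river: ρ → (9,31,-9)
river: ρ → (-9,23,21)
river: ρ → (21,19,-11)
river: ρ → (-11,25,15)
river: ρ → (15,35,-1)
river: ρ → (-1,35,15)
ρ-cycle length = 18 (tail of 2 descent steps not counted)

18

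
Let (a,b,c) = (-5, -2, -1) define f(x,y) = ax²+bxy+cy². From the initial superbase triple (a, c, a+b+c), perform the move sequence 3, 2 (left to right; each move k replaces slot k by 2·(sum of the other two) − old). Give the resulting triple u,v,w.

start (-5,-1,-8) = (f(1,0),f(0,1),f(1,1))
replace slot 3: 2·((-5)+(-1)) − (-8) = -4 → (-5,-1,-4)
replace slot 2: 2·((-5)+(-4)) − (-1) = -17 → (-5,-17,-4)

-5,-17,-4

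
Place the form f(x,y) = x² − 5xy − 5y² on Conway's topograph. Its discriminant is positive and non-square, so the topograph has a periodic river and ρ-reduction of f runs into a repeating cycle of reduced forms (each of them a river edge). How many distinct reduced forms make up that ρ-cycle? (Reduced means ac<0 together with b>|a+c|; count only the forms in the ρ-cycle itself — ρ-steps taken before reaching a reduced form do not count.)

D = 45, ⌊√D⌋ = 6
descent: ρ → (-5,5,1)  [lands on river]
river: ρ → (1,5,-5)
ρ-cycle length = 2 (tail of 1 descent step not counted)

2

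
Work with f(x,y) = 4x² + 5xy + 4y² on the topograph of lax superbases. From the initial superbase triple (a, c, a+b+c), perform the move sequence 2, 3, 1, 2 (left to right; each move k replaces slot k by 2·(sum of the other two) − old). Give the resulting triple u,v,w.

start (4,4,13) = (f(1,0),f(0,1),f(1,1))
replace slot 2: 2·(4+13) − 4 = 30 → (4,30,13)
replace slot 3: 2·(4+30) − 13 = 55 → (4,30,55)
replace slot 1: 2·(30+55) − 4 = 166 → (166,30,55)
replace slot 2: 2·(166+55) − 30 = 412 → (166,412,55)

166,412,55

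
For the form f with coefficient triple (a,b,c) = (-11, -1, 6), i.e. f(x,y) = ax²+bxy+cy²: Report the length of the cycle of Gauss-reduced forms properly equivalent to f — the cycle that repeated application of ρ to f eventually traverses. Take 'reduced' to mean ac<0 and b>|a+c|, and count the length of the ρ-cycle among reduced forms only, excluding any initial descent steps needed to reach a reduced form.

D = 265, ⌊√D⌋ = 16
descent: ρ → (6,13,-4)  [lands on river]
river: ρ → (-4,11,9)
river: ρ → (9,7,-6)
river: ρ → (-6,5,10)
river: ρ → (10,15,-1)
river: ρ → (-1,15,10)
river: ρ → (10,5,-6)
river: ρ → (-6,7,9)
river: ρ → (9,11,-4)
river: ρ → (-4,13,6)
river: ρ → (6,11,-6)
river: ρ → (-6,13,4)
river: ρ → (4,11,-9)
river: ρ → (-9,7,6)
river: ρ → (6,5,-10)
river: ρ → (-10,15,1)
river: ρ → (1,15,-10)
river: ρ → (-10,5,6)
river: ρ → (6,7,-9)
river: ρ → (-9,11,4)
river: ρ → (4,13,-6)
river: ρ → (-6,11,6)
ρ-cycle length = 22 (tail of 1 descent step not counted)

22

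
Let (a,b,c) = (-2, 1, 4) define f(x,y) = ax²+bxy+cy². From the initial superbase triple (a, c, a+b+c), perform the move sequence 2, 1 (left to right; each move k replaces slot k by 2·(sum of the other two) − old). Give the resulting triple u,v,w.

start (-2,4,3) = (f(1,0),f(0,1),f(1,1))
replace slot 2: 2·((-2)+3) − 4 = -2 → (-2,-2,3)
replace slot 1: 2·((-2)+3) − (-2) = 4 → (4,-2,3)

4,-2,3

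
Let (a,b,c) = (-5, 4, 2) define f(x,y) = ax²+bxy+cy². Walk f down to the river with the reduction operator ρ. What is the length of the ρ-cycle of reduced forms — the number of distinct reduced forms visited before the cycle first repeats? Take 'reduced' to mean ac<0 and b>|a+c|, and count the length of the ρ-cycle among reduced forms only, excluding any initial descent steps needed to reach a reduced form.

D = 56, ⌊√D⌋ = 7
river: ρ → (2,4,-5)
river: ρ → (-5,6,1)
river: ρ → (1,6,-5)
river: ρ → (-5,4,2)
ρ-cycle length = 4 (tail of 0 descent steps not counted)

4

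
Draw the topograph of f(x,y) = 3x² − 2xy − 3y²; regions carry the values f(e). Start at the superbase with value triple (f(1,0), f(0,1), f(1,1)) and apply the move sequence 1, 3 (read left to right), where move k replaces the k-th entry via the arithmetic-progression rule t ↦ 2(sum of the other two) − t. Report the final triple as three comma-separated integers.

start (3,-3,-2) = (f(1,0),f(0,1),f(1,1))
replace slot 1: 2·((-3)+(-2)) − 3 = -13 → (-13,-3,-2)
replace slot 3: 2·((-13)+(-3)) − (-2) = -30 → (-13,-3,-30)

-13,-3,-30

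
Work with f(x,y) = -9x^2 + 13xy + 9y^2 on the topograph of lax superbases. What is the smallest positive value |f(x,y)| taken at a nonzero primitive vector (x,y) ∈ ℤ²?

river: ρ → (9,5,-13)
river: ρ → (-13,21,1)
river: ρ → (1,21,-13)
river: ρ → (-13,5,9)
river: ρ → (9,13,-9)
river: ρ → (-9,5,13)
river: ρ → (13,21,-1)
river: ρ → (-1,21,13)
river: ρ → (13,5,-9)
river: ρ → (-9,13,9)
closes: descent 0, river 10
min |a| on river = 1

1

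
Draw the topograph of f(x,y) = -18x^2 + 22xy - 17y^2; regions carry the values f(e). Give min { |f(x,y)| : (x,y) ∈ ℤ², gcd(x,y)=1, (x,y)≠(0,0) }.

translate: b→14 (≡-22 mod 36), so (18,-22,17)→(18,14,13)
flip: (18,14,13)→(13,-14,18)
translate: b→12 (≡-14 mod 26), so (13,-14,18)→(13,12,17)
reduced (well bottom): (13,12,17) with a≤c, −a<b≤a
well minimum |f| = |-13| = 13 (negative-definite)

13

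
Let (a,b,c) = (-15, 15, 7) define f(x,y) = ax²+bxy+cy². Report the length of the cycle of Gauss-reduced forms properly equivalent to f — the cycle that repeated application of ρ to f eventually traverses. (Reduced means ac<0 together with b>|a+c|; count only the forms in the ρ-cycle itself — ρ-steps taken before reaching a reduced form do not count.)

D = 645, ⌊√D⌋ = 25
river: ρ → (7,13,-17)
river: ρ → (-17,21,3)
river: ρ → (3,21,-17)
river: ρ → (-17,13,7)
river: ρ → (7,15,-15)
river: ρ → (-15,15,7)
ρ-cycle length = 6 (tail of 0 descent steps not counted)

6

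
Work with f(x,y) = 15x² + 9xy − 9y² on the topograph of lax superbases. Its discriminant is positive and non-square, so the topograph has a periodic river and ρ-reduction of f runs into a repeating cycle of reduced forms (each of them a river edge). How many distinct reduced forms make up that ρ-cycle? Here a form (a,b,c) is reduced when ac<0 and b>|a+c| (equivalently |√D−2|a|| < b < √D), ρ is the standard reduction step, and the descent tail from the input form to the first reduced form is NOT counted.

D = 621, ⌊√D⌋ = 24
river: ρ → (-9,9,15)
river: ρ → (15,21,-3)
river: ρ → (-3,21,15)
river: ρ → (15,9,-9)
ρ-cycle length = 4 (tail of 0 descent steps not counted)

4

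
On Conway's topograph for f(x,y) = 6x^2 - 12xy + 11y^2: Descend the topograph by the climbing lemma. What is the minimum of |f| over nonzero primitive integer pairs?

translate: b→0 (≡-12 mod 12), so (6,-12,11)→(6,0,5)
flip: (6,0,5)→(5,0,6)
reduced (well bottom): (5,0,6) with a≤c, −a<b≤a
well minimum = a = 5

5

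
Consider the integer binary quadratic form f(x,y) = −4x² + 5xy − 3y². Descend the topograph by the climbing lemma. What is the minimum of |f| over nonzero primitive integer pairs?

translate: b→3 (≡-5 mod 8), so (4,-5,3)→(4,3,2)
flip: (4,3,2)→(2,-3,4)
translate: b→1 (≡-3 mod 4), so (2,-3,4)→(2,1,3)
reduced (well bottom): (2,1,3) with a≤c, −a<b≤a
well minimum |f| = |-2| = 2 (negative-definite)

2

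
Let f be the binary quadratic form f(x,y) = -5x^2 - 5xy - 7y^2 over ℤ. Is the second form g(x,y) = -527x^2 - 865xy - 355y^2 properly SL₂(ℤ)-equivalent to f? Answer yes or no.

D₁ = -115, D₂ = -115
f is negative-definite; reduce −f:
−f: reduced (well bottom): (5,5,7) with a≤c, −a<b≤a
flip sign back: reduced form of f is (-5,-5,-7)
g is negative-definite; reduce −g:
−g: translate: b→-189 (≡865 mod 1054), so (527,865,355)→(527,-189,17)
−g: flip: (527,-189,17)→(17,189,527)
−g: translate: b→-15 (≡189 mod 34), so (17,189,527)→(17,-15,5)
−g: flip: (17,-15,5)→(5,15,17)
−g: translate: b→5 (≡15 mod 10), so (5,15,17)→(5,5,7)
−g: reduced (well bottom): (5,5,7) with a≤c, −a<b≤a
flip sign back: reduced form of g is (-5,-5,-7)
reduced forms (-5, -5, -7) vs (-5, -5, -7) ⇒ equivalent

yes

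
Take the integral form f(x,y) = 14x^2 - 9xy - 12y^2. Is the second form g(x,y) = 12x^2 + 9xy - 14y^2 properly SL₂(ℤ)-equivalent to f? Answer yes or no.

D₁ = 753, D₂ = 753
river cycle of f (length 24): (-12, 9, 14), (14, 19, -7), (-7, 23, 8), (8, 25, -4), (-4, 23, 14), (14, 5, -13), (-13, 21, 6), (6, 27, -1), (-1, 27, 6), (6, 21, -13), … (14 more)
river cycle of g (length 24): (-14, 19, 7), (7, 23, -8), (-8, 25, 4), (4, 23, -14), (-14, 5, 13), (13, 21, -6), (-6, 27, 1), (1, 27, -6), (-6, 21, 13), (13, 5, -14), … (14 more)
cycles differ ⇒ inequivalent

no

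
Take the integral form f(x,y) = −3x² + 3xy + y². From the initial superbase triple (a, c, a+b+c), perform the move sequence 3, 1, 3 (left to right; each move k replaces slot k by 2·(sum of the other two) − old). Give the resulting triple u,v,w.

start (-3,1,1) = (f(1,0),f(0,1),f(1,1))
replace slot 3: 2·((-3)+1) − 1 = -5 → (-3,1,-5)
replace slot 1: 2·(1+(-5)) − (-3) = -5 → (-5,1,-5)
replace slot 3: 2·((-5)+1) − (-5) = -3 → (-5,1,-3)

-5,1,-3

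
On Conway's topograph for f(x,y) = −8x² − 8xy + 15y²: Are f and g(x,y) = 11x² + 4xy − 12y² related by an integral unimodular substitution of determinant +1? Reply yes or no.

D₁ = 544, D₂ = 544
river cycle of f (length 4): (15, 8, -8), (-8, 8, 15), (15, 22, -1), (-1, 22, 15)
river cycle of g (length 4): (-12, 20, 3), (3, 22, -5), (-5, 18, 11), (11, 4, -12)
cycles differ ⇒ inequivalent

no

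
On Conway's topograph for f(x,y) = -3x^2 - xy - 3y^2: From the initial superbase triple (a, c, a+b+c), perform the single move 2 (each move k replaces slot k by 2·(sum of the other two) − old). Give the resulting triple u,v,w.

start (-3,-3,-7) = (f(1,0),f(0,1),f(1,1))
replace slot 2: 2·((-3)+(-7)) − (-3) = -17 → (-3,-17,-7)

-3,-17,-7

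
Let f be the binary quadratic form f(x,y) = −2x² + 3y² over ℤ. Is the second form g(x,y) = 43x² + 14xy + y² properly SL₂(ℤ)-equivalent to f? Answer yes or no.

D₁ = 24, D₂ = 24
river cycle of f (length 2): (-2, 4, 1), (1, 4, -2)
river cycle of g (length 2): (1, 4, -2), (-2, 4, 1)
cycles coincide ⇒ equivalent

yes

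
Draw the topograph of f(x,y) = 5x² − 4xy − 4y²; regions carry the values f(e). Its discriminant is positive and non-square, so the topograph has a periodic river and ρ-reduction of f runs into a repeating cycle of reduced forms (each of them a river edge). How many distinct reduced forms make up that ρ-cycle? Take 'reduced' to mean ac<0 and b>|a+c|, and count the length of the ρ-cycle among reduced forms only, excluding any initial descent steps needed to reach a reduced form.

D = 96, ⌊√D⌋ = 9
descent: ρ → (-4,4,5)  [lands on river]
river: ρ → (5,6,-3)
river: ρ → (-3,6,5)
river: ρ → (5,4,-4)
ρ-cycle length = 4 (tail of 1 descent step not counted)

4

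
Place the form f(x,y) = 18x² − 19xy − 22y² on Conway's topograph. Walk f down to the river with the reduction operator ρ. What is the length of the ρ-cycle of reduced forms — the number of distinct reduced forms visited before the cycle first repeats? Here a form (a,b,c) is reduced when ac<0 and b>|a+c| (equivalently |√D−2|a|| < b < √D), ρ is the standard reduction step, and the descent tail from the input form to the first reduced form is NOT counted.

D = 1945, ⌊√D⌋ = 44
descent: ρ → (-22,19,18)  [lands on river]
river: ρ → (18,17,-23)
river: ρ → (-23,29,12)
river: ρ → (12,43,-2)
river: ρ → (-2,41,33)
river: ρ → (33,25,-10)
river: ρ → (-10,35,18)
river: ρ → (18,37,-8)
river: ρ → (-8,43,3)
river: ρ → (3,41,-22)
river: ρ → (-22,3,22)
river: ρ → (22,41,-3)
river: ρ → (-3,43,8)
river: ρ → (8,37,-18)
river: ρ → (-18,35,10)
river: ρ → (10,25,-33)
river: ρ → (-33,41,2)
river: ρ → (2,43,-12)
river: ρ → (-12,29,23)
river: ρ → (23,17,-18)
river: ρ → (-18,19,22)
river: ρ → (22,25,-15)
river: ρ → (-15,35,12)
river: ρ → (12,37,-12)
river: ρ → (-12,35,15)
river: ρ → (15,25,-22)
ρ-cycle length = 26 (tail of 1 descent step not counted)

26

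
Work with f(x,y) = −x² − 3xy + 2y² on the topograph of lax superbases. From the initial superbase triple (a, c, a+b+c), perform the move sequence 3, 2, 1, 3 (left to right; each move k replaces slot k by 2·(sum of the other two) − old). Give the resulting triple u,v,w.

start (-1,2,-2) = (f(1,0),f(0,1),f(1,1))
replace slot 3: 2·((-1)+2) − (-2) = 4 → (-1,2,4)
replace slot 2: 2·((-1)+4) − 2 = 4 → (-1,4,4)
replace slot 1: 2·(4+4) − (-1) = 17 → (17,4,4)
replace slot 3: 2·(17+4) − 4 = 38 → (17,4,38)

17,4,38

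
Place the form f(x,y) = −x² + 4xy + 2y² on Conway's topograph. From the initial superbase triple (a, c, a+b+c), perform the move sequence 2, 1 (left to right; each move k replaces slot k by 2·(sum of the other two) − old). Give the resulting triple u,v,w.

start (-1,2,5) = (f(1,0),f(0,1),f(1,1))
replace slot 2: 2·((-1)+5) − 2 = 6 → (-1,6,5)
replace slot 1: 2·(6+5) − (-1) = 23 → (23,6,5)

23,6,5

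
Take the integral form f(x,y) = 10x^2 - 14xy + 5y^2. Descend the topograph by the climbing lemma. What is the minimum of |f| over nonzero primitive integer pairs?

translate: b→6 (≡-14 mod 20), so (10,-14,5)→(10,6,1)
flip: (10,6,1)→(1,-6,10)
translate: b→0 (≡-6 mod 2), so (1,-6,10)→(1,0,1)
reduced (well bottom): (1,0,1) with a≤c, −a<b≤a
well minimum = a = 1

1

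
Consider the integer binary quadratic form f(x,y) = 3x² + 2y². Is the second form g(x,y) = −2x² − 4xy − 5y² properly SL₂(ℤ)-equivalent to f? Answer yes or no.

D₁ = -24, D₂ = -24
f: flip: (3,0,2)→(2,0,3)
f: reduced (well bottom): (2,0,3) with a≤c, −a<b≤a
g is negative-definite; reduce −g:
−g: translate: b→0 (≡4 mod 4), so (2,4,5)→(2,0,3)
−g: reduced (well bottom): (2,0,3) with a≤c, −a<b≤a
flip sign back: reduced form of g is (-2,0,-3)
reduced forms (2, 0, 3) vs (-2, 0, -3) ⇒ inequivalent

no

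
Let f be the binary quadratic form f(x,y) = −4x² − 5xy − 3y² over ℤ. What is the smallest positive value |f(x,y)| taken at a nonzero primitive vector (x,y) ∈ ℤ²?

translate: b→-3 (≡5 mod 8), so (4,5,3)→(4,-3,2)
flip: (4,-3,2)→(2,3,4)
translate: b→-1 (≡3 mod 4), so (2,3,4)→(2,-1,3)
reduced (well bottom): (2,-1,3) with a≤c, −a<b≤a
well minimum |f| = |-2| = 2 (negative-definite)

2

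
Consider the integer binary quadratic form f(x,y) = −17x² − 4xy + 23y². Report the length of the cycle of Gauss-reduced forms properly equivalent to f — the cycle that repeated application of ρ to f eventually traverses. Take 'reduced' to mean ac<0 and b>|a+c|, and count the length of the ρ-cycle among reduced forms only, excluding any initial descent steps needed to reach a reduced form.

D = 1580, ⌊√D⌋ = 39
descent: ρ → (23,4,-17)
descent: ρ → (-17,30,10)  [lands on river]
river: ρ → (10,30,-17)
river: ρ → (-17,38,2)
river: ρ → (2,38,-17)
ρ-cycle length = 4 (tail of 2 descent steps not counted)

4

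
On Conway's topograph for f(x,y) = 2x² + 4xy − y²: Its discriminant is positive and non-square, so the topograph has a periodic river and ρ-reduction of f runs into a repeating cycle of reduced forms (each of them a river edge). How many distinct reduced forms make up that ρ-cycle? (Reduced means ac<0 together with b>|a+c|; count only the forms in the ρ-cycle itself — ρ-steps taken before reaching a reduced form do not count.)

D = 24, ⌊√D⌋ = 4
river: ρ → (-1,4,2)
river: ρ → (2,4,-1)
ρ-cycle length = 2 (tail of 0 descent steps not counted)

2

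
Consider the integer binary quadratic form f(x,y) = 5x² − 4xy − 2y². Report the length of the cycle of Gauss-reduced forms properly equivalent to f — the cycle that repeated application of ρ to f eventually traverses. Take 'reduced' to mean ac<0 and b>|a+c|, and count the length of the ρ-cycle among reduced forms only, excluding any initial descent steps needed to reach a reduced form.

D = 56, ⌊√D⌋ = 7
descent: ρ → (-2,4,5)  [lands on river]
river: ρ → (5,6,-1)
river: ρ → (-1,6,5)
river: ρ → (5,4,-2)
ρ-cycle length = 4 (tail of 1 descent step not counted)

4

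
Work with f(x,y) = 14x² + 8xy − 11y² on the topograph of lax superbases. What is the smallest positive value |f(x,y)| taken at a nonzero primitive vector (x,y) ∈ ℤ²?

river: ρ → (-11,14,11)
river: ρ → (11,8,-14)
river: ρ → (-14,20,5)
river: ρ → (5,20,-14)
river: ρ → (-14,8,11)
river: ρ → (11,14,-11)
river: ρ → (-11,8,14)
river: ρ → (14,20,-5)
river: ρ → (-5,20,14)
river: ρ → (14,8,-11)
closes: descent 0, river 10
min |a| on river = 5

5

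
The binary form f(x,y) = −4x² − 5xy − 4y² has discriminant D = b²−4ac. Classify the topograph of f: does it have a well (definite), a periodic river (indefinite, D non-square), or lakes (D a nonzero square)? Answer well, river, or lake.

D = b²−4ac = (-5)² − 4·(-4)·(-4) = -39
D < 0 ⇒ definite ⇒ every region one sign ⇒ single well

well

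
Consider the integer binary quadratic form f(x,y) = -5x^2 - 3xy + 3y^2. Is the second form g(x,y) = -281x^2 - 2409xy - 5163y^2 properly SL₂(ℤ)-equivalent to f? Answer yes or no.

D₁ = 69, D₂ = 69
river cycle of f (length 4): (3, 3, -5), (-5, 7, 1), (1, 7, -5), (-5, 3, 3)
river cycle of g (length 4): (-5, 7, 1), (1, 7, -5), (-5, 3, 3), (3, 3, -5)
cycles coincide ⇒ equivalent

yes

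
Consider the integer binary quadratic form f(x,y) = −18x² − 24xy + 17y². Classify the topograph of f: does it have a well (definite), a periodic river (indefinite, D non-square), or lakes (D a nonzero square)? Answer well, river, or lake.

D = b²−4ac = (-24)² − 4·(-18)·17 = 1800
D > 0 non-square ⇒ indefinite ⇒ periodic river

river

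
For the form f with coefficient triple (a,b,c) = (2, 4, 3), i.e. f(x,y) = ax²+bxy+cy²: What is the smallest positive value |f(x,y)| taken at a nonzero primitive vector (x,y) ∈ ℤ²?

translate: b→0 (≡4 mod 4), so (2,4,3)→(2,0,1)
flip: (2,0,1)→(1,0,2)
reduced (well bottom): (1,0,2) with a≤c, −a<b≤a
well minimum = a = 1

1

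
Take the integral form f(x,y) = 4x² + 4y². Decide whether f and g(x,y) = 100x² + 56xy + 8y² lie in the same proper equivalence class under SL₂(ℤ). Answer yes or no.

D₁ = -64, D₂ = -64
f: reduced (well bottom): (4,0,4) with a≤c, −a<b≤a
g: flip: (100,56,8)→(8,-56,100)
g: translate: b→8 (≡-56 mod 16), so (8,-56,100)→(8,8,4)
g: flip: (8,8,4)→(4,-8,8)
g: translate: b→0 (≡-8 mod 8), so (4,-8,8)→(4,0,4)
g: reduced (well bottom): (4,0,4) with a≤c, −a<b≤a
reduced forms (4, 0, 4) vs (4, 0, 4) ⇒ equivalent

yes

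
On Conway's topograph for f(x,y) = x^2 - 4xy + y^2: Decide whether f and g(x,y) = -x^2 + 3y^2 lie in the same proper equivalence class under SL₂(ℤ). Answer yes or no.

D₁ = 12, D₂ = 12
river cycle of f (length 2): (1, 2, -2), (-2, 2, 1)
river cycle of g (length 2): (-1, 2, 2), (2, 2, -1)
cycles differ ⇒ inequivalent

no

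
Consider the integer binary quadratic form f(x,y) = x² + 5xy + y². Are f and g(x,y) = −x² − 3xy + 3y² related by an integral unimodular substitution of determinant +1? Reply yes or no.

D₁ = 21, D₂ = 21
river cycle of f (length 2): (1, 3, -3), (-3, 3, 1)
river cycle of g (length 2): (3, 3, -1), (-1, 3, 3)
cycles differ ⇒ inequivalent

no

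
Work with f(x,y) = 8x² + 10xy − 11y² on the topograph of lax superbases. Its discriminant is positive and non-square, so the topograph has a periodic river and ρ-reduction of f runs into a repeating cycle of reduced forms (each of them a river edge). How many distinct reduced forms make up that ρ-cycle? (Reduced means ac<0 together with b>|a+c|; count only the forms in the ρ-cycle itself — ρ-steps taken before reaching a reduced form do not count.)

D = 452, ⌊√D⌋ = 21
river: ρ → (-11,12,7)
river: ρ → (7,16,-7)
river: ρ → (-7,12,11)
river: ρ → (11,10,-8)
river: ρ → (-8,6,13)
river: ρ → (13,20,-1)
river: ρ → (-1,20,13)
river: ρ → (13,6,-8)
river: ρ → (-8,10,11)
river: ρ → (11,12,-7)
river: ρ → (-7,16,7)
river: ρ → (7,12,-11)
river: ρ → (-11,10,8)
river: ρ → (8,6,-13)
river: ρ → (-13,20,1)
river: ρ → (1,20,-13)
river: ρ → (-13,6,8)
river: ρ → (8,10,-11)
ρ-cycle length = 18 (tail of 0 descent steps not counted)

18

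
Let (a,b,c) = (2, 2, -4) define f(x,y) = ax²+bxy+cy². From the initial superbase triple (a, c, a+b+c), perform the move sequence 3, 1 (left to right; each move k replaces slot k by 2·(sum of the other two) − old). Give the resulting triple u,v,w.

start (2,-4,0) = (f(1,0),f(0,1),f(1,1))
replace slot 3: 2·(2+(-4)) − 0 = -4 → (2,-4,-4)
replace slot 1: 2·((-4)+(-4)) − 2 = -18 → (-18,-4,-4)

-18,-4,-4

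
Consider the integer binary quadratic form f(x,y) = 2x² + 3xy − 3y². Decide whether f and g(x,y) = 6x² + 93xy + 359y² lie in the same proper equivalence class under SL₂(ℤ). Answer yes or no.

D₁ = 33, D₂ = 33
river cycle of f (length 4): (-3, 3, 2), (2, 5, -1), (-1, 5, 2), (2, 3, -3)
river cycle of g (length 4): (-1, 5, 2), (2, 3, -3), (-3, 3, 2), (2, 5, -1)
cycles coincide ⇒ equivalent

yes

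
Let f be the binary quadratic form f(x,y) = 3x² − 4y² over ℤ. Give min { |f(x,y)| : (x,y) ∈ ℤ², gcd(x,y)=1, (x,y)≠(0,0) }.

descent: ρ → (-4,0,3)
descent: ρ → (3,6,-1)  [lands on river]
river: ρ → (-1,6,3)
closes: descent 2, river 2
min |a| on river = 1

1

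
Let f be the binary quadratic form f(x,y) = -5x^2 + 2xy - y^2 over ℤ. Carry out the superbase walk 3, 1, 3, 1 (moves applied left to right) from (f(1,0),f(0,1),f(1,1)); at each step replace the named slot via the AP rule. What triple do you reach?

start (-5,-1,-4) = (f(1,0),f(0,1),f(1,1))
replace slot 3: 2·((-5)+(-1)) − (-4) = -8 → (-5,-1,-8)
replace slot 1: 2·((-1)+(-8)) − (-5) = -13 → (-13,-1,-8)
replace slot 3: 2·((-13)+(-1)) − (-8) = -20 → (-13,-1,-20)
replace slot 1: 2·((-1)+(-20)) − (-13) = -29 → (-29,-1,-20)

-29,-1,-20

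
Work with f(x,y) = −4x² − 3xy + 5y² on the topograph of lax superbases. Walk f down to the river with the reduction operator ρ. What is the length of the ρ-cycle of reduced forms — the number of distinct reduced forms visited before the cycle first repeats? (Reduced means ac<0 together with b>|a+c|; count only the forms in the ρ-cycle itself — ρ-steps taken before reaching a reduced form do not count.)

D = 89, ⌊√D⌋ = 9
descent: ρ → (5,3,-4)  [lands on river]
river: ρ → (-4,5,4)
river: ρ → (4,3,-5)
river: ρ → (-5,7,2)
river: ρ → (2,9,-1)
river: ρ → (-1,9,2)
river: ρ → (2,7,-5)
river: ρ → (-5,3,4)
river: ρ → (4,5,-4)
river: ρ → (-4,3,5)
river: ρ → (5,7,-2)
river: ρ → (-2,9,1)
river: ρ → (1,9,-2)
river: ρ → (-2,7,5)
ρ-cycle length = 14 (tail of 1 descent step not counted)

14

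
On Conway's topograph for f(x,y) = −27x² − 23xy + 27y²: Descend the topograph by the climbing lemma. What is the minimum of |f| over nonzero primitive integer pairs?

descent: ρ → (27,23,-27)  [lands on river]
river: ρ → (-27,31,23)
river: ρ → (23,15,-35)
river: ρ → (-35,55,3)
river: ρ → (3,53,-53)
river: ρ → (-53,53,3)
river: ρ → (3,55,-35)
river: ρ → (-35,15,23)
river: ρ → (23,31,-27)
river: ρ → (-27,23,27)
river: ρ → (27,31,-23)
river: ρ → (-23,15,35)
river: ρ → (35,55,-3)
river: ρ → (-3,53,53)
river: ρ → (53,53,-3)
river: ρ → (-3,55,35)
river: ρ → (35,15,-23)
river: ρ → (-23,31,27)
closes: descent 1, river 18
min |a| on river = 3

3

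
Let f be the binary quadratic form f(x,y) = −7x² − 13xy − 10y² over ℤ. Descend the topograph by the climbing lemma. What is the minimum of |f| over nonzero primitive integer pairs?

translate: b→-1 (≡13 mod 14), so (7,13,10)→(7,-1,4)
flip: (7,-1,4)→(4,1,7)
reduced (well bottom): (4,1,7) with a≤c, −a<b≤a
well minimum |f| = |-4| = 4 (negative-definite)

4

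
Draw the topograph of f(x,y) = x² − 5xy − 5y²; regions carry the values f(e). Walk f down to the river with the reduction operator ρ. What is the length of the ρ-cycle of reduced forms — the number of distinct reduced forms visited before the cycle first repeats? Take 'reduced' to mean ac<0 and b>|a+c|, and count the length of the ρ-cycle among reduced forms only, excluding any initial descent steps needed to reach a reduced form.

D = 45, ⌊√D⌋ = 6
descent: ρ → (-5,5,1)  [lands on river]
river: ρ → (1,5,-5)
ρ-cycle length = 2 (tail of 1 descent step not counted)

2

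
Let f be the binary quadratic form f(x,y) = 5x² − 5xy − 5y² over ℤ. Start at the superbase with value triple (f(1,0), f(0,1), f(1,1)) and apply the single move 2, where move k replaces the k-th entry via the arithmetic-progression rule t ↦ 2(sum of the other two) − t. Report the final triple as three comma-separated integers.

start (5,-5,-5) = (f(1,0),f(0,1),f(1,1))
replace slot 2: 2·(5+(-5)) − (-5) = 5 → (5,5,-5)

5,5,-5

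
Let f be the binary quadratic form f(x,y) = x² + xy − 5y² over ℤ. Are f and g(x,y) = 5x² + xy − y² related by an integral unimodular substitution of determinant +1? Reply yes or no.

D₁ = 21, D₂ = 21
river cycle of f (length 2): (1, 3, -3), (-3, 3, 1)
river cycle of g (length 2): (-1, 3, 3), (3, 3, -1)
cycles differ ⇒ inequivalent

no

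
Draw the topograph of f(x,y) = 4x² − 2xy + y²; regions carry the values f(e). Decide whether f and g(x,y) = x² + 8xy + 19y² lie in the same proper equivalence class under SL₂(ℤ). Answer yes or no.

D₁ = -12, D₂ = -12
f: flip: (4,-2,1)→(1,2,4)
f: translate: b→0 (≡2 mod 2), so (1,2,4)→(1,0,3)
f: reduced (well bottom): (1,0,3) with a≤c, −a<b≤a
g: translate: b→0 (≡8 mod 2), so (1,8,19)→(1,0,3)
g: reduced (well bottom): (1,0,3) with a≤c, −a<b≤a
reduced forms (1, 0, 3) vs (1, 0, 3) ⇒ equivalent

yes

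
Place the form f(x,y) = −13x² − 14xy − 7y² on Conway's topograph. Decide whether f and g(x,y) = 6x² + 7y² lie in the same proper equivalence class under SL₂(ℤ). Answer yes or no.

D₁ = -168, D₂ = -168
f is negative-definite; reduce −f:
−f: translate: b→-12 (≡14 mod 26), so (13,14,7)→(13,-12,6)
−f: flip: (13,-12,6)→(6,12,13)
−f: translate: b→0 (≡12 mod 12), so (6,12,13)→(6,0,7)
−f: reduced (well bottom): (6,0,7) with a≤c, −a<b≤a
flip sign back: reduced form of f is (-6,0,-7)
g: reduced (well bottom): (6,0,7) with a≤c, −a<b≤a
reduced forms (-6, 0, -7) vs (6, 0, 7) ⇒ inequivalent

no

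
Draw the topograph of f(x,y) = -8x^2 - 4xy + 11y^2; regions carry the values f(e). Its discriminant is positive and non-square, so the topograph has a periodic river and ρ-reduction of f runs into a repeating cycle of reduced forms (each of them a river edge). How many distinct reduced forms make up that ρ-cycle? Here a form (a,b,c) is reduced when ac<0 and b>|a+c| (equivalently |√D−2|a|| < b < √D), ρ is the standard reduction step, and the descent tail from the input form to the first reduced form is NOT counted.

D = 368, ⌊√D⌋ = 19
descent: ρ → (11,4,-8)  [lands on river]
river: ρ → (-8,12,7)
river: ρ → (7,16,-4)
river: ρ → (-4,16,7)
river: ρ → (7,12,-8)
river: ρ → (-8,4,11)
river: ρ → (11,18,-1)
river: ρ → (-1,18,11)
ρ-cycle length = 8 (tail of 1 descent step not counted)

8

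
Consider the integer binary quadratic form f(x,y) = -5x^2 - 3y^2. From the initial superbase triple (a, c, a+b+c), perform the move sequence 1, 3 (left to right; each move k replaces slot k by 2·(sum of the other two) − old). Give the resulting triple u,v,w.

start (-5,-3,-8) = (f(1,0),f(0,1),f(1,1))
replace slot 1: 2·((-3)+(-8)) − (-5) = -17 → (-17,-3,-8)
replace slot 3: 2·((-17)+(-3)) − (-8) = -32 → (-17,-3,-32)

-17,-3,-32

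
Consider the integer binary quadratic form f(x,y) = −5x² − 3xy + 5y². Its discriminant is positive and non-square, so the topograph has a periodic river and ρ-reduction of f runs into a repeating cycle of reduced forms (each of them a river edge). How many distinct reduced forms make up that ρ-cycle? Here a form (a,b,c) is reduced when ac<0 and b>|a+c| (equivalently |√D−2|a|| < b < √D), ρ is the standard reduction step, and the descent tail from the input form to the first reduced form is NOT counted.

D = 109, ⌊√D⌋ = 10
descent: ρ → (5,3,-5)  [lands on river]
river: ρ → (-5,7,3)
river: ρ → (3,5,-7)
river: ρ → (-7,9,1)
river: ρ → (1,9,-7)
river: ρ → (-7,5,3)
river: ρ → (3,7,-5)
river: ρ → (-5,3,5)
river: ρ → (5,7,-3)
river: ρ → (-3,5,7)
river: ρ → (7,9,-1)
river: ρ → (-1,9,7)
river: ρ → (7,5,-3)
river: ρ → (-3,7,5)
ρ-cycle length = 14 (tail of 1 descent step not counted)

14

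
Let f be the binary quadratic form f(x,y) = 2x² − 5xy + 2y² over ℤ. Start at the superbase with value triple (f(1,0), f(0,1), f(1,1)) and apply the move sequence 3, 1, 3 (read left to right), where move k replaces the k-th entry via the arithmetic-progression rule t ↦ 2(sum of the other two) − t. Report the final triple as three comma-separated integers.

start (2,2,-1) = (f(1,0),f(0,1),f(1,1))
replace slot 3: 2·(2+2) − (-1) = 9 → (2,2,9)
replace slot 1: 2·(2+9) − 2 = 20 → (20,2,9)
replace slot 3: 2·(20+2) − 9 = 35 → (20,2,35)

20,2,35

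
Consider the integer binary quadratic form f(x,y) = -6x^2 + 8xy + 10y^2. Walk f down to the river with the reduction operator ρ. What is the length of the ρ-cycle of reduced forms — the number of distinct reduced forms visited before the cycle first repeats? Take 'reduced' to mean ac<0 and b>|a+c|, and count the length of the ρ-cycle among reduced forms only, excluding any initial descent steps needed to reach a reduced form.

D = 304, ⌊√D⌋ = 17
river: ρ → (10,12,-4)
river: ρ → (-4,12,10)
river: ρ → (10,8,-6)
river: ρ → (-6,16,2)
river: ρ → (2,16,-6)
river: ρ → (-6,8,10)
ρ-cycle length = 6 (tail of 0 descent steps not counted)

6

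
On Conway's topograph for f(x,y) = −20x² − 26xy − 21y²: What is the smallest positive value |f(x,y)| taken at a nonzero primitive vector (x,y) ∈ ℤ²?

translate: b→-14 (≡26 mod 40), so (20,26,21)→(20,-14,15)
flip: (20,-14,15)→(15,14,20)
reduced (well bottom): (15,14,20) with a≤c, −a<b≤a
well minimum |f| = |-15| = 15 (negative-definite)

15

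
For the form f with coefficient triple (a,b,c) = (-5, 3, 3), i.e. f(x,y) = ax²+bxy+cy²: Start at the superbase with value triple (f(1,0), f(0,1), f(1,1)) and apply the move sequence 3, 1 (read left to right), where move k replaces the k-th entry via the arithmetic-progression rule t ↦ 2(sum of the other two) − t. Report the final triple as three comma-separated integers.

start (-5,3,1) = (f(1,0),f(0,1),f(1,1))
replace slot 3: 2·((-5)+3) − 1 = -5 → (-5,3,-5)
replace slot 1: 2·(3+(-5)) − (-5) = 1 → (1,3,-5)

1,3,-5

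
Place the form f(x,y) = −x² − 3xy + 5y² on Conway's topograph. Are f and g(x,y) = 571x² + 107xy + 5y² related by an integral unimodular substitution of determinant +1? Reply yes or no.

D₁ = 29, D₂ = 29
river cycle of f (length 2): (-1, 5, 1), (1, 5, -1)
river cycle of g (length 2): (-1, 5, 1), (1, 5, -1)
cycles coincide ⇒ equivalent

yes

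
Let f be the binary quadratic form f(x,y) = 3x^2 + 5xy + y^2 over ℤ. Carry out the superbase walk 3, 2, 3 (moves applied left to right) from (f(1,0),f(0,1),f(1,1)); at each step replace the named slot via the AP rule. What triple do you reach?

start (3,1,9) = (f(1,0),f(0,1),f(1,1))
replace slot 3: 2·(3+1) − 9 = -1 → (3,1,-1)
replace slot 2: 2·(3+(-1)) − 1 = 3 → (3,3,-1)
replace slot 3: 2·(3+3) − (-1) = 13 → (3,3,13)

3,3,13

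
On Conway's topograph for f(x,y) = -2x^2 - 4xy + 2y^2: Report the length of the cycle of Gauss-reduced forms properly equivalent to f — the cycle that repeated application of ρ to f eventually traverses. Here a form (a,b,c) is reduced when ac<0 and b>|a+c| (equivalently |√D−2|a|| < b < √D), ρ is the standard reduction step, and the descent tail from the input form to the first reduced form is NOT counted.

D = 32, ⌊√D⌋ = 5
descent: ρ → (2,4,-2)  [lands on river]
river: ρ → (-2,4,2)
ρ-cycle length = 2 (tail of 1 descent step not counted)

2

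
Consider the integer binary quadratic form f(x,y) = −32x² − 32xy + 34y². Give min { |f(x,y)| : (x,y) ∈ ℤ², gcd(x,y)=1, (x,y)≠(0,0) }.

descent: ρ → (34,32,-32)  [lands on river]
river: ρ → (-32,32,34)
river: ρ → (34,36,-30)
river: ρ → (-30,24,40)
river: ρ → (40,56,-14)
river: ρ → (-14,56,40)
river: ρ → (40,24,-30)
river: ρ → (-30,36,34)
closes: descent 1, river 8
min |a| on river = 14

14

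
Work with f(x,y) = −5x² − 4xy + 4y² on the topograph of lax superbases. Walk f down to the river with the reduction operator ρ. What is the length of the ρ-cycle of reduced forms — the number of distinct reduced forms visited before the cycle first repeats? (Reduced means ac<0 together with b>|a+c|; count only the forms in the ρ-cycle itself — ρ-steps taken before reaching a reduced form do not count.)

D = 96, ⌊√D⌋ = 9
descent: ρ → (4,4,-5)  [lands on river]
river: ρ → (-5,6,3)
river: ρ → (3,6,-5)
river: ρ → (-5,4,4)
ρ-cycle length = 4 (tail of 1 descent step not counted)

4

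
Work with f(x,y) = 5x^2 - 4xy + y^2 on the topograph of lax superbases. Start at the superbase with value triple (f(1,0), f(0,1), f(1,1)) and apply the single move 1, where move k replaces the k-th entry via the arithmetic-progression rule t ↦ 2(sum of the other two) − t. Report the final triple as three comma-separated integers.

start (5,1,2) = (f(1,0),f(0,1),f(1,1))
replace slot 1: 2·(1+2) − 5 = 1 → (1,1,2)

1,1,2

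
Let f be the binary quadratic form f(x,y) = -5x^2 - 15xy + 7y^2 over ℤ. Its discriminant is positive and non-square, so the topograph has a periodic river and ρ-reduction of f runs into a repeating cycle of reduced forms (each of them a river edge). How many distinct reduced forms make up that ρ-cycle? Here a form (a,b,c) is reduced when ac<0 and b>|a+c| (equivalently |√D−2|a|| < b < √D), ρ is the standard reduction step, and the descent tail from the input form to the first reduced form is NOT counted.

D = 365, ⌊√D⌋ = 19
descent: ρ → (7,15,-5)  [lands on river]
river: ρ → (-5,15,7)
river: ρ → (7,13,-7)
river: ρ → (-7,15,5)
river: ρ → (5,15,-7)
river: ρ → (-7,13,7)
ρ-cycle length = 6 (tail of 1 descent step not counted)

6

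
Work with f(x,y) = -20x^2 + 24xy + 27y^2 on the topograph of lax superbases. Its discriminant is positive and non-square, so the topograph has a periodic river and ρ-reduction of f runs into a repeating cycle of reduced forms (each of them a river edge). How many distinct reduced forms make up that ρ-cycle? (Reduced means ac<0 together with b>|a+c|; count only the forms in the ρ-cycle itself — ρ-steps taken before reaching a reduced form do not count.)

D = 2736, ⌊√D⌋ = 52
river: ρ → (27,30,-17)
river: ρ → (-17,38,19)
river: ρ → (19,38,-17)
river: ρ → (-17,30,27)
river: ρ → (27,24,-20)
river: ρ → (-20,16,31)
river: ρ → (31,46,-5)
river: ρ → (-5,44,40)
river: ρ → (40,36,-9)
river: ρ → (-9,36,40)
river: ρ → (40,44,-5)
river: ρ → (-5,46,31)
river: ρ → (31,16,-20)
river: ρ → (-20,24,27)
ρ-cycle length = 14 (tail of 0 descent steps not counted)

14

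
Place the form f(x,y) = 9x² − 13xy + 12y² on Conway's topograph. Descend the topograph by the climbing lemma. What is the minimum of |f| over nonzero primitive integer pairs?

translate: b→5 (≡-13 mod 18), so (9,-13,12)→(9,5,8)
flip: (9,5,8)→(8,-5,9)
reduced (well bottom): (8,-5,9) with a≤c, −a<b≤a
well minimum = a = 8

8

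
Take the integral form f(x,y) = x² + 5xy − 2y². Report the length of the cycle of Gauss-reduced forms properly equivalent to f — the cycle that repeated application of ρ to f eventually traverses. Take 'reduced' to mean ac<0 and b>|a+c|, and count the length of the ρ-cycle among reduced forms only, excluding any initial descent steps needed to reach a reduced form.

D = 33, ⌊√D⌋ = 5
river: ρ → (-2,3,3)
river: ρ → (3,3,-2)
river: ρ → (-2,5,1)
river: ρ → (1,5,-2)
ρ-cycle length = 4 (tail of 0 descent steps not counted)

4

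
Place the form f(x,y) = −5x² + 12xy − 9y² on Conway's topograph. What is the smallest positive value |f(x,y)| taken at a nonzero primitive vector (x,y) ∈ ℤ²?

translate: b→-2 (≡-12 mod 10), so (5,-12,9)→(5,-2,2)
flip: (5,-2,2)→(2,2,5)
reduced (well bottom): (2,2,5) with a≤c, −a<b≤a
well minimum |f| = |-2| = 2 (negative-definite)

2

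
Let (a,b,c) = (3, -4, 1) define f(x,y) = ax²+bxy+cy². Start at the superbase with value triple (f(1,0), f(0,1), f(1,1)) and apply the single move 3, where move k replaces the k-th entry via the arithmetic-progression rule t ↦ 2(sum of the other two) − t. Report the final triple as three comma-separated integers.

start (3,1,0) = (f(1,0),f(0,1),f(1,1))
replace slot 3: 2·(3+1) − 0 = 8 → (3,1,8)

3,1,8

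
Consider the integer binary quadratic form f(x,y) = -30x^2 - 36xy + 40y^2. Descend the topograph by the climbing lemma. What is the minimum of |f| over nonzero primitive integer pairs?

descent: ρ → (40,36,-30)  [lands on river]
river: ρ → (-30,24,46)
river: ρ → (46,68,-8)
river: ρ → (-8,76,10)
river: ρ → (10,64,-50)
river: ρ → (-50,36,24)
river: ρ → (24,60,-26)
river: ρ → (-26,44,40)
closes: descent 1, river 8
min |a| on river = 8

8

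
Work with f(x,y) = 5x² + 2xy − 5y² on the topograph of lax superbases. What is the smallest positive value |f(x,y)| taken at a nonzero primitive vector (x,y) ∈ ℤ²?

river: ρ → (-5,8,2)
river: ρ → (2,8,-5)
river: ρ → (-5,2,5)
river: ρ → (5,8,-2)
river: ρ → (-2,8,5)
river: ρ → (5,2,-5)
closes: descent 0, river 6
min |a| on river = 2

2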